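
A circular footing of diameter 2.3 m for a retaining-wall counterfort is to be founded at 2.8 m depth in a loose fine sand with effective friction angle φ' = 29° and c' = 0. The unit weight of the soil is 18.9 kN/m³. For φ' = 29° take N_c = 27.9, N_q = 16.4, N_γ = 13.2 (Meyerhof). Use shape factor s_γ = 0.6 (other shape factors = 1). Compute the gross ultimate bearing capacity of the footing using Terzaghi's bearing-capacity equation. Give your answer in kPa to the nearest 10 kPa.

q_ult ≈ 1040 kPa

q = γ·D_f = 18.9 × 2.8 = 52.92 kPa.
q·N_q = 52.92 × 16.4 = 867.89 kPa
0.5·γ·B·N_γ·s_γ = 0.5 × 18.9 × 2.3 × 13.2 × 0.6 = 172.14 kPa
q_ult = 867.89 + 172.14 = 1040 kPa.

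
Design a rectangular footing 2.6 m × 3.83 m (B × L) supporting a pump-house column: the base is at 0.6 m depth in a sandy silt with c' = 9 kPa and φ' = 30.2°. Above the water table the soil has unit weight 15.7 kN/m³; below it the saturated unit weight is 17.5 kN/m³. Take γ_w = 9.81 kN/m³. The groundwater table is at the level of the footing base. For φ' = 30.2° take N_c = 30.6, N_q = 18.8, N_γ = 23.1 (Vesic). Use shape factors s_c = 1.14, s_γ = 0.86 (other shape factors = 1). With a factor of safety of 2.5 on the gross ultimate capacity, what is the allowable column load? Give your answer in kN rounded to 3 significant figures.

P_all ≈ 2750 kN

q = γ·D_f = 15.7 × 0.6 = 9.42 kPa.
For the ½γBN_γ term take γ' = 17.5 − 9.81 = 7.69 kN/m³ (soil below base is submerged).
c·N_c·s_c = 9 × 30.6 × 1.14 = 313.96 kPa
q·N_q = 9.42 × 18.8 = 177.1 kPa
0.5·γ·B·N_γ·s_γ = 0.5 × 7.69 × 2.6 × 23.1 × 0.86 = 198.6 kPa
q_ult = 313.96 + 177.1 + 198.6 = 689.65 kPa.
Gross allowable pressure q_all = 689.65 / 2.5 = 275.86 kPa.
Footing area = 9.958 m², so allowable column load = 275.86 × 9.958 = 2747 kN.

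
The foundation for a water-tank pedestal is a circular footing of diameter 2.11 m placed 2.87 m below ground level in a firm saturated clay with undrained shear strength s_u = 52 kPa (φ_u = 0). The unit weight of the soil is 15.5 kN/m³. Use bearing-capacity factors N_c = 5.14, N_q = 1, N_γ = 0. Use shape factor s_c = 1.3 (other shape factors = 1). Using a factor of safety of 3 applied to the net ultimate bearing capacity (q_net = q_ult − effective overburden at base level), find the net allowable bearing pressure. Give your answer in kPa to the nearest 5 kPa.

Effective surcharge at the founding depth q = γ·D_f = 15.5 × 2.87 = 44.485 kPa.
q_ult = c·N_c·s_c + q·N_q
     = 52 × 5.14 × 1.3 + 44.485 × 1
     = 347.46 + 44.485 = 391.95 kPa.
Net ultimate: q_net = 391.95 − 44.485 = 347.46 kPa.
q_all(net) = 347.46 / 3 = 115.82 kPa.

q_all(net) ≈ 115 kPa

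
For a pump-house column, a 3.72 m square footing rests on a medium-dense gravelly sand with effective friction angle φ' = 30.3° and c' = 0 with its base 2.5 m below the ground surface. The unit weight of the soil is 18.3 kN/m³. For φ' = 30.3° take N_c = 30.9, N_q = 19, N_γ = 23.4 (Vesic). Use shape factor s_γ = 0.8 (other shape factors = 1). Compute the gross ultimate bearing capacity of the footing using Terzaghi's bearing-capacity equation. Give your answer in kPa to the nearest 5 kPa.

q_ult ≈ 1505 kPa

q = γ·D_f = 18.3 × 2.5 = 45.75 kPa.
q·N_q = 45.75 × 19 = 869.25 kPa
0.5·γ·B·N_γ·s_γ = 0.5 × 18.3 × 3.72 × 23.4 × 0.8 = 637.19 kPa
q_ult = 869.25 + 637.19 = 1506.4 kPa.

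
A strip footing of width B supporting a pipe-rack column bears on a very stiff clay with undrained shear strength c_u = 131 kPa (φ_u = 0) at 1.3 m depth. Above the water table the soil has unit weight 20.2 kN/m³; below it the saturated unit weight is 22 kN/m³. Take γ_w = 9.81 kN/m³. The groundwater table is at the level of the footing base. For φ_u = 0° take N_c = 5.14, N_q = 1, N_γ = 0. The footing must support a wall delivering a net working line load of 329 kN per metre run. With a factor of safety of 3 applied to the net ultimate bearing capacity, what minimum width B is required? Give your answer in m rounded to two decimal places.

q = γ·D_f = 20.2 × 1.3 = 26.26 kPa.
c·N_c = 131 × 5.14 = 673.34 kPa
q·N_q = 26.26 × 1 = 26.26 kPa
q_ult = 673.34 + 26.26 = 699.6 kPa.
For φ = 0 the ½γBN_γ term vanishes, so q_ult is independent of B. q_net = 699.6 − 26.26 = 673.34 kPa; q_all(net) = 673.34/3 = 224.45 kPa.
Required width B = w / q_all(net) = 329 / 224.45 = 1.466 m.

B = 1.47 m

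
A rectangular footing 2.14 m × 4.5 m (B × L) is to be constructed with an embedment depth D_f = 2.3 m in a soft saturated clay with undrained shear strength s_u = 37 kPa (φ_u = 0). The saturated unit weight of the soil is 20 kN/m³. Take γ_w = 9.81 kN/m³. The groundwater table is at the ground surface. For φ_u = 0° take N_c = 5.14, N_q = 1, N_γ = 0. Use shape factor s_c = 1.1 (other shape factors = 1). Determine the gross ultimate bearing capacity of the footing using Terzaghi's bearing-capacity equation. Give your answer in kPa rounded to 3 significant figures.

q_ult ≈ 233 kPa

With the water table at the surface the whole profile is submerged: γ' = 20 − 9.81 = 10.19 kN/m³, so q = γ'·D_f = 23.437 kPa.
q_ult = c·N_c·s_c + q·N_q
     = 37 × 5.14 × 1.1 + 23.437 × 1
     = 209.2 + 23.437 = 232.63 kPa.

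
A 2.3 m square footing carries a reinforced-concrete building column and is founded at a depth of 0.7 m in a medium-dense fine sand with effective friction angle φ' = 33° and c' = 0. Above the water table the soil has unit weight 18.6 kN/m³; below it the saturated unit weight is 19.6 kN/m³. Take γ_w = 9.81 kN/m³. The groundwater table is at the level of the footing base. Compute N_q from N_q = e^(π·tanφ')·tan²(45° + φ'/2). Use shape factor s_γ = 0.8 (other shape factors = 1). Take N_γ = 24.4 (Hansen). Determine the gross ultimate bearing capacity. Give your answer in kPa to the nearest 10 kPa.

q_ult ≈ 560 kPa

tan33° = 0.6494, so N_q = e^(π×0.6494)·tan²(61.5°) = 7.692 × 3.392 = 26.09.
Effective surcharge at the founding depth q = γ·D_f = 18.6 × 0.7 = 13.02 kPa.
The water table coincides with the base, so in the self-weight term γ → γ' = 9.79 kN/m³.
q_ult = q·N_q + 0.5·γ·B·N_γ·s_γ
     = 13.02 × 26.092 + 0.5 × 9.79 × 2.3 × 24.4 × 0.8
     = 339.72 + 219.77 = 559.48 kPa.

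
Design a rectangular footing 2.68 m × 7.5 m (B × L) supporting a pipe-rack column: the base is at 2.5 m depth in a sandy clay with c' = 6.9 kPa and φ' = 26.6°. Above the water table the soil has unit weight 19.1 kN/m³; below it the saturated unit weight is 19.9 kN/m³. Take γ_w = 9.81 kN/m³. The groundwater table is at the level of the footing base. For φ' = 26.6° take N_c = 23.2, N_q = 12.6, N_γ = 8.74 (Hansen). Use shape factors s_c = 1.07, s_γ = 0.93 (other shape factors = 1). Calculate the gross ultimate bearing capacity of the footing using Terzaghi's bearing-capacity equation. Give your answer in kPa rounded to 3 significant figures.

q_ult ≈ 883 kPa

Effective surcharge at the founding depth q = γ·D_f = 19.1 × 2.5 = 47.75 kPa.
The water table coincides with the base, so in the self-weight term γ → γ' = 10.09 kN/m³.
q_ult = c·N_c·s_c + q·N_q + 0.5·γ·B·N_γ·s_γ
     = 6.9 × 23.2 × 1.07 + 47.75 × 12.6 + 0.5 × 10.09 × 2.68 × 8.74 × 0.93
     = 171.29 + 601.65 + 109.9 = 882.83 kPa.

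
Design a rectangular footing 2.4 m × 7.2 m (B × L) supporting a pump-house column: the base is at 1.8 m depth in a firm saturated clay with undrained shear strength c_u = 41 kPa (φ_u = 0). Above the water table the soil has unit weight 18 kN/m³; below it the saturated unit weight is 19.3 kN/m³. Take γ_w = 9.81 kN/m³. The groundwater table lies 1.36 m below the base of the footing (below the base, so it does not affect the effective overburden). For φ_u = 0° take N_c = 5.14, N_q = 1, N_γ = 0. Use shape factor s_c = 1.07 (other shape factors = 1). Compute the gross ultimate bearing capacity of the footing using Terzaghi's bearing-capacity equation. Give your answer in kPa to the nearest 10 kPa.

Overburden at base level: q = 18 × 1.8 = 32.4 kPa.
Cohesion term c·N_c·s_c = 41 × 5.14 × 1.07 = 225.49 kPa; surcharge term q·N_q = 32.4 × 1 = 32.4 kPa.
q_ult = 225.49 + 32.4 = 257.89 kPa.

q_ult ≈ 260 kPa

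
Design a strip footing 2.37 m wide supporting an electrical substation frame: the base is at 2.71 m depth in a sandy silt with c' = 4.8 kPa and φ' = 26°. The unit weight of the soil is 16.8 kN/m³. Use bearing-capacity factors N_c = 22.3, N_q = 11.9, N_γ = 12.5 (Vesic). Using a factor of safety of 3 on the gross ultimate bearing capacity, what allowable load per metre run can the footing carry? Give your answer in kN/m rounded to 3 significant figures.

Overburden at base level: q = 16.8 × 2.71 = 45.528 kPa.
Cohesion term c·N_c = 4.8 × 22.3 = 107.04 kPa; surcharge term q·N_q = 45.528 × 11.9 = 541.78 kPa; self-weight term 0.5·γ·B·N_γ = 0.5 × 16.8 × 2.37 × 12.5 = 248.85 kPa.
q_ult = 107.04 + 541.78 + 248.85 = 897.67 kPa.
Gross allowable pressure q_all = 897.67 / 3 = 299.22 kPa.
Allowable wall load = q_all × B = 299.22 × 2.37 = 709.16 kN per metre run.

≈ 709 kN/m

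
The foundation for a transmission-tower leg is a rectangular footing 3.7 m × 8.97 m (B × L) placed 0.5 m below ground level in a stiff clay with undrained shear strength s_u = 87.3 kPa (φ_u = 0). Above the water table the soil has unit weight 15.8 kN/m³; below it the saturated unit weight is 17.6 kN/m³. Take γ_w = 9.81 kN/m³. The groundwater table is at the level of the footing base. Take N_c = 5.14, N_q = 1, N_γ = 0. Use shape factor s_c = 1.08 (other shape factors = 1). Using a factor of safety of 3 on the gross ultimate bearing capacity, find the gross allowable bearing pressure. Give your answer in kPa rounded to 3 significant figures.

q_all ≈ 164 kPa

Effective surcharge at the founding depth q = γ·D_f = 15.8 × 0.5 = 7.9 kPa.
q_ult = c·N_c·s_c + q·N_q
     = 87.3 × 5.14 × 1.08 + 7.9 × 1
     = 484.62 + 7.9 = 492.52 kPa.
q_all = 492.52 / 3 = 164.17 kPa.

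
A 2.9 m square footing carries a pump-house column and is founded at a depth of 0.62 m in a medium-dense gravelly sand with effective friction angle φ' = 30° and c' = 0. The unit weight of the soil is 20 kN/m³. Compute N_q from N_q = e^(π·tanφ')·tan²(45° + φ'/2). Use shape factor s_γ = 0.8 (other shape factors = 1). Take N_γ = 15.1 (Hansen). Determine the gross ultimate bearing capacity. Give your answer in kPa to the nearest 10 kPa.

q_ult ≈ 580 kPa

tan30° = 0.5774, so N_q = e^(π×0.5774)·tan²(60°) = 6.134 × 3.0 = 18.4.
Effective surcharge at the founding depth q = γ·D_f = 20 × 0.62 = 12.4 kPa.
q_ult = q·N_q + 0.5·γ·B·N_γ·s_γ
     = 12.4 × 18.401 + 0.5 × 20 × 2.9 × 15.1 × 0.8
     = 228.17 + 350.32 = 578.49 kPa.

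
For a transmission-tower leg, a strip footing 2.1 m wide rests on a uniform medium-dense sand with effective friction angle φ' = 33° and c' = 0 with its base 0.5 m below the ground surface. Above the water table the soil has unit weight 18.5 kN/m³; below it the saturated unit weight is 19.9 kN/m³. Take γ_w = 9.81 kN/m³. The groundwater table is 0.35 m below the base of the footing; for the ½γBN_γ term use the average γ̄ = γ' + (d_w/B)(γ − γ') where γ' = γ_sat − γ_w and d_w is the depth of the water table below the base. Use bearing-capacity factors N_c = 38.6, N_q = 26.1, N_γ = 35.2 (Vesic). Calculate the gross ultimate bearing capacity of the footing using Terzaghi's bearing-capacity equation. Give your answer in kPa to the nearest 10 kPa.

q_ult ≈ 670 kPa

q = γ·D_f = 18.5 × 0.5 = 9.25 kPa.
γ' = 10.09 kN/m³; averaging over the depth B below the base, γ̄ = γ' + (d_w/B)(γ − γ') = 11.492 kN/m³.
q·N_q = 9.25 × 26.1 = 241.43 kPa
0.5·γ·B·N_γ = 0.5 × 11.492 × 2.1 × 35.2 = 424.73 kPa
q_ult = 241.43 + 424.73 = 666.16 kPa.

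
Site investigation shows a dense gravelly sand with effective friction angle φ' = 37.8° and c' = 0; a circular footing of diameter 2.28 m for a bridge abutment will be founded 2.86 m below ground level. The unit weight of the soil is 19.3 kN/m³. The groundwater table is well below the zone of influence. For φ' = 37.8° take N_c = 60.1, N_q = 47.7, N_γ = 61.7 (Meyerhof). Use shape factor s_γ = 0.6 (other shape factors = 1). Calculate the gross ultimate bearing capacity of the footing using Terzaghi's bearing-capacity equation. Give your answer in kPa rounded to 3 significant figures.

q_ult ≈ 3450 kPa

Effective surcharge at the founding depth q = γ·D_f = 19.3 × 2.86 = 55.198 kPa.
q_ult = q·N_q + 0.5·γ·B·N_γ·s_γ
     = 55.198 × 47.7 + 0.5 × 19.3 × 2.28 × 61.7 × 0.6
     = 2632.9 + 814.51 = 3447.5 kPa.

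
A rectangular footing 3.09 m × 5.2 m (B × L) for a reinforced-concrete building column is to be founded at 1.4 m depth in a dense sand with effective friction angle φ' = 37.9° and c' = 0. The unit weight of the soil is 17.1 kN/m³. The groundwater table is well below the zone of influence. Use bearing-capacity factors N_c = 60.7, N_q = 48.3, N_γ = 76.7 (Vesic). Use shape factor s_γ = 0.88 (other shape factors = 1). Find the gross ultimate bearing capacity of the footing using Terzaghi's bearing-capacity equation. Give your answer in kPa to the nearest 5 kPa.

q_ult ≈ 2940 kPa

Effective surcharge at the founding depth q = γ·D_f = 17.1 × 1.4 = 23.94 kPa.
q_ult = q·N_q + 0.5·γ·B·N_γ·s_γ
     = 23.94 × 48.3 + 0.5 × 17.1 × 3.09 × 76.7 × 0.88
     = 1156.3 + 1783.2 = 2939.5 kPa.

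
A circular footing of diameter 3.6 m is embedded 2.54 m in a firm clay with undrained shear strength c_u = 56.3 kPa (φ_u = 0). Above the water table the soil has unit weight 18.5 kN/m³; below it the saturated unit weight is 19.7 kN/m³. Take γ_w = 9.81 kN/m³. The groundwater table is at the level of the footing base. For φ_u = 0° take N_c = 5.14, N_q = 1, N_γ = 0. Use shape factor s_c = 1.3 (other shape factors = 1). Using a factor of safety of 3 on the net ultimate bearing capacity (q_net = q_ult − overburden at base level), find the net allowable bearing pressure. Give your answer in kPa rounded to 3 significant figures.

q_all(net) ≈ 125 kPa

q = γ·D_f = 18.5 × 2.54 = 46.99 kPa.
c·N_c·s_c = 56.3 × 5.14 × 1.3 = 376.2 kPa
q·N_q = 46.99 × 1 = 46.99 kPa
q_ult = 376.2 + 46.99 = 423.19 kPa.
q_net = 423.19 − 46.99 = 376.2 kPa.
q_all(net) = 376.2 / 3 = 125.4 kPa.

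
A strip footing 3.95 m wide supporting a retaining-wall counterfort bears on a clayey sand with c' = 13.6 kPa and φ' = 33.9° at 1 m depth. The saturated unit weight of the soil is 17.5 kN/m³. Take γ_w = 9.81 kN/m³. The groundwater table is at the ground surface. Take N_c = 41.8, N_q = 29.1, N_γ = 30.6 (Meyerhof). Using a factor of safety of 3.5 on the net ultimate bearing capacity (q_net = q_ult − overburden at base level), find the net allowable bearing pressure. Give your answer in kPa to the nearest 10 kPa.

With the water table at the surface the whole profile is submerged: γ' = 17.5 − 9.81 = 7.69 kN/m³, so q = γ'·D_f = 7.69 kPa; the same γ' applies in the ½γBN_γ term.
q_ult = c·N_c + q·N_q + 0.5·γ·B·N_γ
     = 13.6 × 41.8 + 7.69 × 29.1 + 0.5 × 7.69 × 3.95 × 30.6
     = 568.48 + 223.78 + 464.75 = 1257 kPa.
q_net = 1257 − 7.69 = 1249.3 kPa.
q_all(net) = 1249.3 / 3.5 = 356.95 kPa.

q_all(net) ≈ 360 kPa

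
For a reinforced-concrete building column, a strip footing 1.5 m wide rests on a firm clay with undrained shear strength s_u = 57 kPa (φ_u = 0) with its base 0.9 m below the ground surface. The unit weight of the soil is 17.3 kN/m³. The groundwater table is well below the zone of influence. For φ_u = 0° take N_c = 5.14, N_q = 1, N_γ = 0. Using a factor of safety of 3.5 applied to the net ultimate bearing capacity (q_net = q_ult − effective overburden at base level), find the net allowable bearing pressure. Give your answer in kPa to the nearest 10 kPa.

q = γ·D_f = 17.3 × 0.9 = 15.57 kPa.
c·N_c = 57 × 5.14 = 292.98 kPa
q·N_q = 15.57 × 1 = 15.57 kPa
q_ult = 292.98 + 15.57 = 308.55 kPa.
Net ultimate: q_net = 308.55 − 15.57 = 292.98 kPa.
q_all(net) = 292.98 / 3.5 = 83.709 kPa.

q_all(net) ≈ 80 kPa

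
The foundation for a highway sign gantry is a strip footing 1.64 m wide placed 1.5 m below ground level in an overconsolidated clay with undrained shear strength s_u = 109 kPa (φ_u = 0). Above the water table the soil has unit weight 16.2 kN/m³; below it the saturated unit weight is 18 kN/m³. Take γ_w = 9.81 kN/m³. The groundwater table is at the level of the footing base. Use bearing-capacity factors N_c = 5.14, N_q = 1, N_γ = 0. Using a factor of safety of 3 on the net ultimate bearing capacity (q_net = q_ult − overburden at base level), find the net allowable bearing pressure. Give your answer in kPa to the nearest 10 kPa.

q = γ·D_f = 16.2 × 1.5 = 24.3 kPa.
c·N_c = 109 × 5.14 = 560.26 kPa
q·N_q = 24.3 × 1 = 24.3 kPa
q_ult = 560.26 + 24.3 = 584.56 kPa.
q_net = 584.56 − 24.3 = 560.26 kPa.
q_all(net) = 560.26 / 3 = 186.75 kPa.

q_all(net) ≈ 190 kPa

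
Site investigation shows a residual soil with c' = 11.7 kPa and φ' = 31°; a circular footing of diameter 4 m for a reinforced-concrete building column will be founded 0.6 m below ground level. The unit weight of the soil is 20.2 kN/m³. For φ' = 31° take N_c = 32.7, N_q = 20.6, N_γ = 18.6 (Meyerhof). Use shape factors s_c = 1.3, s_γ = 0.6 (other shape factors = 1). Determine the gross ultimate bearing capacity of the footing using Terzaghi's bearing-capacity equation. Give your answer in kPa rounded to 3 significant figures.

Effective surcharge at the founding depth q = γ·D_f = 20.2 × 0.6 = 12.12 kPa.
q_ult = c·N_c·s_c + q·N_q + 0.5·γ·B·N_γ·s_γ
     = 11.7 × 32.7 × 1.3 + 12.12 × 20.6 + 0.5 × 20.2 × 4 × 18.6 × 0.6
     = 497.37 + 249.67 + 450.86 = 1197.9 kPa.

q_ult ≈ 1200 kPa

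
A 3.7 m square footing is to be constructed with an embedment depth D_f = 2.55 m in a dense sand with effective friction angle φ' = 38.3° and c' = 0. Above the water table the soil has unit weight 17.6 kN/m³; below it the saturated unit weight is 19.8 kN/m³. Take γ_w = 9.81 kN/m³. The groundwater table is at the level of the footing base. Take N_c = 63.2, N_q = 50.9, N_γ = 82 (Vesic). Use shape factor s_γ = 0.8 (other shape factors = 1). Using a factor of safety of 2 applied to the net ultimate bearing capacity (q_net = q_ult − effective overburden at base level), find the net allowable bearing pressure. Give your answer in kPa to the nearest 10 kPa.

q_all(net) ≈ 1730 kPa

Effective surcharge at the founding depth q = γ·D_f = 17.6 × 2.55 = 44.88 kPa.
The water table coincides with the base, so in the self-weight term γ → γ' = 9.99 kN/m³.
q_ult = q·N_q + 0.5·γ·B·N_γ·s_γ
     = 44.88 × 50.9 + 0.5 × 9.99 × 3.7 × 82 × 0.8
     = 2284.4 + 1212.4 = 3496.8 kPa.
Net ultimate: q_net = 3496.8 − 44.88 = 3451.9 kPa.
q_all(net) = 3451.9 / 2 = 1725.9 kPa.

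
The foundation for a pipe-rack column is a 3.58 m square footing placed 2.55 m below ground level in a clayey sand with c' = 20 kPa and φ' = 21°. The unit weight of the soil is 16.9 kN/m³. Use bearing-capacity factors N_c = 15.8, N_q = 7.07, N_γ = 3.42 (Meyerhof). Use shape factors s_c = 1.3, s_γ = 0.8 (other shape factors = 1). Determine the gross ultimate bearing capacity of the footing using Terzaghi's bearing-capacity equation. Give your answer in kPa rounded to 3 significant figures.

Effective surcharge at the founding depth q = γ·D_f = 16.9 × 2.55 = 43.095 kPa.
q_ult = c·N_c·s_c + q·N_q + 0.5·γ·B·N_γ·s_γ
     = 20 × 15.8 × 1.3 + 43.095 × 7.07 + 0.5 × 16.9 × 3.58 × 3.42 × 0.8
     = 410.8 + 304.68 + 82.767 = 798.25 kPa.

q_ult ≈ 798 kPa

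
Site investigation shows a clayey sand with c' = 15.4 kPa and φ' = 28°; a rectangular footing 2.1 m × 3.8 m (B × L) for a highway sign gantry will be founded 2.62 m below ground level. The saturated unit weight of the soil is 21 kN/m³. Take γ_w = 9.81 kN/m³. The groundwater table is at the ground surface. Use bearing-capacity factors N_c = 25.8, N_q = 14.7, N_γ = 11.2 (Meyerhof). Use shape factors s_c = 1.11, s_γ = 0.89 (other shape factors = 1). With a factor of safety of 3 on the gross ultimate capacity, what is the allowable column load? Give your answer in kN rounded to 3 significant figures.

P_all ≈ 2630 kN

γ' = 21 − 9.81 = 11.19 kN/m³ (submerged throughout). q = 11.19 × 2.62 = 29.318 kPa; the same γ' applies in the ½γBN_γ term.
c·N_c·s_c = 15.4 × 25.8 × 1.11 = 441.03 kPa
q·N_q = 29.318 × 14.7 = 430.97 kPa
0.5·γ·B·N_γ·s_γ = 0.5 × 11.19 × 2.1 × 11.2 × 0.89 = 117.12 kPa
q_ult = 441.03 + 430.97 + 117.12 = 989.12 kPa.
Gross allowable pressure q_all = 989.12 / 3 = 329.71 kPa.
Footing area = 7.98 m², so allowable column load = 329.71 × 7.98 = 2631 kN.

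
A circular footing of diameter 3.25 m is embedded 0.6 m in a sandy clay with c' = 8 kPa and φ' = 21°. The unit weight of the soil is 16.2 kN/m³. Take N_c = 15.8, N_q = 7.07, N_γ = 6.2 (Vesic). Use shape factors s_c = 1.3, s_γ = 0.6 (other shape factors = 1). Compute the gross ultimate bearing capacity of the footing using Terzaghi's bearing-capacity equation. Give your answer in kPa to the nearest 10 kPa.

q_ult ≈ 330 kPa

q = γ·D_f = 16.2 × 0.6 = 9.72 kPa.
c·N_c·s_c = 8 × 15.8 × 1.3 = 164.32 kPa
q·N_q = 9.72 × 7.07 = 68.72 kPa
0.5·γ·B·N_γ·s_γ = 0.5 × 16.2 × 3.25 × 6.2 × 0.6 = 97.929 kPa
q_ult = 164.32 + 68.72 + 97.929 = 330.97 kPa.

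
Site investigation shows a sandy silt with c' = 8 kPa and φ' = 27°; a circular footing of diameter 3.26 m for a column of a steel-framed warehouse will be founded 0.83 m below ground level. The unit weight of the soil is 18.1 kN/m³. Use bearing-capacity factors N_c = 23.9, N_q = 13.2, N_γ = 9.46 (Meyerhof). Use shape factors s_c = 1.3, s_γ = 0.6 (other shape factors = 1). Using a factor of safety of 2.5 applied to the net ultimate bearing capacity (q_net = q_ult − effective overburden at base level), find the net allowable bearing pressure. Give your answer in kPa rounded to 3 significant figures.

q_all(net) ≈ 240 kPa

Overburden at base level: q = 18.1 × 0.83 = 15.023 kPa.
Cohesion term c·N_c·s_c = 8 × 23.9 × 1.3 = 248.56 kPa; surcharge term q·N_q = 15.023 × 13.2 = 198.3 kPa; self-weight term 0.5·γ·B·N_γ·s_γ = 0.5 × 18.1 × 3.26 × 9.46 × 0.6 = 167.46 kPa.
q_ult = 248.56 + 198.3 + 167.46 = 614.32 kPa.
Net ultimate: q_net = 614.32 − 15.023 = 599.3 kPa.
q_all(net) = 599.3 / 2.5 = 239.72 kPa.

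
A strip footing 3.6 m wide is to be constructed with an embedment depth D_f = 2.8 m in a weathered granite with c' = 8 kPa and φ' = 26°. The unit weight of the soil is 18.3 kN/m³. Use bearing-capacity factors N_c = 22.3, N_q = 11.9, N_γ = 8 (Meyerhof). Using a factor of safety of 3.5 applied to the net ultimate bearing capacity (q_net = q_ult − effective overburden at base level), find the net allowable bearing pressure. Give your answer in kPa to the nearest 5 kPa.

q_all(net) ≈ 285 kPa

Effective surcharge at the founding depth q = γ·D_f = 18.3 × 2.8 = 51.24 kPa.
q_ult = c·N_c + q·N_q + 0.5·γ·B·N_γ
     = 8 × 22.3 + 51.24 × 11.9 + 0.5 × 18.3 × 3.6 × 8
     = 178.4 + 609.76 + 263.52 = 1051.7 kPa.
Net ultimate: q_net = 1051.7 − 51.24 = 1000.4 kPa.
q_all(net) = 1000.4 / 3.5 = 285.84 kPa.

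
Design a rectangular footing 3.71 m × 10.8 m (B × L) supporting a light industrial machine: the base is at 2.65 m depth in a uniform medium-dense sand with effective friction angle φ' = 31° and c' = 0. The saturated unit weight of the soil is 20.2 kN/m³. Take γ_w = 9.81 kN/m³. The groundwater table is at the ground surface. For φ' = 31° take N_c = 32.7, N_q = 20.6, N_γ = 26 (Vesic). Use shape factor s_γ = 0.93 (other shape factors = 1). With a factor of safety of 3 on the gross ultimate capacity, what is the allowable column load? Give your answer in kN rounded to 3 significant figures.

P_all ≈ 13800 kN

With the water table at the surface the whole profile is submerged: γ' = 20.2 − 9.81 = 10.39 kN/m³, so q = γ'·D_f = 27.533 kPa; the same γ' applies in the ½γBN_γ term.
q_ult = q·N_q + 0.5·γ·B·N_γ·s_γ
     = 27.533 × 20.6 + 0.5 × 10.39 × 3.71 × 26 × 0.93
     = 567.19 + 466.03 = 1033.2 kPa.
Gross allowable pressure q_all = 1033.2 / 3 = 344.41 kPa.
Footing area = 40.068 m², so allowable column load = 344.41 × 40.068 = 13800 kN.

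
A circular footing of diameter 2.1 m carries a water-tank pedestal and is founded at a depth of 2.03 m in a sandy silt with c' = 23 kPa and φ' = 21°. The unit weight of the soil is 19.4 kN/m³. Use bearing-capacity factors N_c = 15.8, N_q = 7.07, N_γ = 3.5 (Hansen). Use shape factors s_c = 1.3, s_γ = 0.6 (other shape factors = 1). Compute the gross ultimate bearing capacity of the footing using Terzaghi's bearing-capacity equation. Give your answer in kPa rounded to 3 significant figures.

q_ult ≈ 794 kPa

Overburden at base level: q = 19.4 × 2.03 = 39.382 kPa.
Cohesion term c·N_c·s_c = 23 × 15.8 × 1.3 = 472.42 kPa; surcharge term q·N_q = 39.382 × 7.07 = 278.43 kPa; self-weight term 0.5·γ·B·N_γ·s_γ = 0.5 × 19.4 × 2.1 × 3.5 × 0.6 = 42.777 kPa.
q_ult = 472.42 + 278.43 + 42.777 = 793.63 kPa.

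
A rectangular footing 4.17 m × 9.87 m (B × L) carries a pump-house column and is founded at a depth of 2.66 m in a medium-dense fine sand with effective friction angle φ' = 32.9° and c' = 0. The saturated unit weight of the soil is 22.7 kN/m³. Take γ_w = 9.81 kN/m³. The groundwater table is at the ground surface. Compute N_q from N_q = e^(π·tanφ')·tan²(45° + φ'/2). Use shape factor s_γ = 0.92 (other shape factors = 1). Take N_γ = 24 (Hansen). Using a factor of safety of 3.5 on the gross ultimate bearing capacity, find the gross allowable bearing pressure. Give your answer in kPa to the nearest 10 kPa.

q_all ≈ 420 kPa

N_q = e^(π·tan32.9°)·tan²(61.45°) = 25.78.
Water table at ground surface, so effective unit weight γ' = 22.7 − 9.81 = 12.89 kN/m³ is used throughout; overburden q = 12.89 × 2.66 = 34.287 kPa; the same γ' applies in the ½γBN_γ term.
Surcharge term q·N_q = 34.287 × 25.782 = 884 kPa; self-weight term 0.5·γ·B·N_γ·s_γ = 0.5 × 12.89 × 4.17 × 24 × 0.92 = 593.41 kPa.
q_ult = 884 + 593.41 = 1477.4 kPa.
q_all = 1477.4 / 3.5 = 422.12 kPa.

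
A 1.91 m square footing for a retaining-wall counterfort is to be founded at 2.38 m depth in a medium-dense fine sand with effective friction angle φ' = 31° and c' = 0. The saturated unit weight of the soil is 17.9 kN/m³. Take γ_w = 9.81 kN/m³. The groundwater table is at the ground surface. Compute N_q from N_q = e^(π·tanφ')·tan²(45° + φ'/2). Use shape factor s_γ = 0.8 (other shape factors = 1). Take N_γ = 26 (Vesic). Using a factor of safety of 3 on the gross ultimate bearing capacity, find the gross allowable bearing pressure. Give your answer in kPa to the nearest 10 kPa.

N_q = e^(π·tan31°)·tan²(60.5°) = 20.63.
Water table at ground surface, so effective unit weight γ' = 17.9 − 9.81 = 8.09 kN/m³ is used throughout; overburden q = 8.09 × 2.38 = 19.254 kPa; the same γ' applies in the ½γBN_γ term.
Surcharge term q·N_q = 19.254 × 20.631 = 397.23 kPa; self-weight term 0.5·γ·B·N_γ·s_γ = 0.5 × 8.09 × 1.91 × 26 × 0.8 = 160.7 kPa.
q_ult = 397.23 + 160.7 = 557.93 kPa.
q_all = 557.93 / 3 = 185.98 kPa.

q_all ≈ 190 kPa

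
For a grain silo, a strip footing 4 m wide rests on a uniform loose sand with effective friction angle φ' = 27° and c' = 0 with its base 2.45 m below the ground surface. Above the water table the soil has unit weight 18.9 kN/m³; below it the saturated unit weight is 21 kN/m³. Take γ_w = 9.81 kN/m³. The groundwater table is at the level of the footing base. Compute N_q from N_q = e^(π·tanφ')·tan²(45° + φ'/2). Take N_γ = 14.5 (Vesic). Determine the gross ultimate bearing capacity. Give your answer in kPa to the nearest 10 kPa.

q_ult ≈ 940 kPa

tan27° = 0.5095, so N_q = e^(π×0.5095)·tan²(58.5°) = 4.957 × 2.663 = 13.2.
Effective surcharge at the founding depth q = γ·D_f = 18.9 × 2.45 = 46.305 kPa.
The water table coincides with the base, so in the self-weight term γ → γ' = 11.19 kN/m³.
q_ult = q·N_q + 0.5·γ·B·N_γ
     = 46.305 × 13.199 + 0.5 × 11.19 × 4 × 14.5
     = 611.19 + 324.51 = 935.7 kPa.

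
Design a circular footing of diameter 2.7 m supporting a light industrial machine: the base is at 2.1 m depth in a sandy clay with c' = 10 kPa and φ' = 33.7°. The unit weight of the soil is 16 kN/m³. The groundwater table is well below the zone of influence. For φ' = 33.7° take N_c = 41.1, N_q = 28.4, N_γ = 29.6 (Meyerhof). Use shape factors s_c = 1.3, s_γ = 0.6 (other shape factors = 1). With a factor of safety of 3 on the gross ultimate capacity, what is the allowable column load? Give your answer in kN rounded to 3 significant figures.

Overburden at base level: q = 16 × 2.1 = 33.6 kPa.
Cohesion term c·N_c·s_c = 10 × 41.1 × 1.3 = 534.3 kPa; surcharge term q·N_q = 33.6 × 28.4 = 954.24 kPa; self-weight term 0.5·γ·B·N_γ·s_γ = 0.5 × 16 × 2.7 × 29.6 × 0.6 = 383.62 kPa.
q_ult = 534.3 + 954.24 + 383.62 = 1872.2 kPa.
Gross allowable pressure q_all = 1872.2 / 3 = 624.05 kPa.
Footing area = 5.7256 m², so allowable column load = 624.05 × 5.7256 = 3573.1 kN.

P_all ≈ 3570 kN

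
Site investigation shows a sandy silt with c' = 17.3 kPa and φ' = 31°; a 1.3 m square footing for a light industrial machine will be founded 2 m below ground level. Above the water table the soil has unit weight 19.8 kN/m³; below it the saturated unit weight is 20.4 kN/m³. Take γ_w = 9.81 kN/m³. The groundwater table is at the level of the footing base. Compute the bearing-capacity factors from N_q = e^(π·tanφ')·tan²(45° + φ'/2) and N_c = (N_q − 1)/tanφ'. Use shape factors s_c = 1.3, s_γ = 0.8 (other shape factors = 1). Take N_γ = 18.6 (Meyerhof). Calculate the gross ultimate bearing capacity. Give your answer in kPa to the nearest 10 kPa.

q_ult ≈ 1650 kPa

tan31° = 0.6009, so N_q = e^(π×0.6009)·tan²(60.5°) = 6.604 × 3.124 = 20.63.
N_c = (20.63 − 1)/tan31° = 32.67.
Effective surcharge at the founding depth q = γ·D_f = 19.8 × 2 = 39.6 kPa.
The water table coincides with the base, so in the self-weight term γ → γ' = 10.59 kN/m³.
q_ult = c·N_c·s_c + q·N_q + 0.5·γ·B·N_γ·s_γ
     = 17.3 × 32.671 × 1.3 + 39.6 × 20.631 + 0.5 × 10.59 × 1.3 × 18.6 × 0.8
     = 734.77 + 816.98 + 102.43 = 1654.2 kPa.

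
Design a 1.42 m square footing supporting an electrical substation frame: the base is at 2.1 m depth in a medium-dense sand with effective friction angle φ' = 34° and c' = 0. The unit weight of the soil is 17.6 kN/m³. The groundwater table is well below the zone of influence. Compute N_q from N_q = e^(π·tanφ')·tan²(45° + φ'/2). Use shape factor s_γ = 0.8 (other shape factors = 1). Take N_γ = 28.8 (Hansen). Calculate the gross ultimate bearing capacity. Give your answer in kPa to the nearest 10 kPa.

q_ult ≈ 1380 kPa

tan34° = 0.6745, so N_q = e^(π×0.6745)·tan²(62°) = 8.323 × 3.537 = 29.44.
Effective surcharge at the founding depth q = γ·D_f = 17.6 × 2.1 = 36.96 kPa.
q_ult = q·N_q + 0.5·γ·B·N_γ·s_γ
     = 36.96 × 29.44 + 0.5 × 17.6 × 1.42 × 28.8 × 0.8
     = 1088.1 + 287.91 = 1376 kPa.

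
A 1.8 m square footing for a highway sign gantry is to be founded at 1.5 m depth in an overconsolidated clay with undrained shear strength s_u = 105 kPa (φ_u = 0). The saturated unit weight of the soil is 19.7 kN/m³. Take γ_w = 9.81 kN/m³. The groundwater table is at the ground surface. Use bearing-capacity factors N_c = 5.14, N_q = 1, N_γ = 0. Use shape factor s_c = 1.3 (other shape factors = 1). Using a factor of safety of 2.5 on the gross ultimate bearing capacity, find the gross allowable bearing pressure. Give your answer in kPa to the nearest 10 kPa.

With the water table at the surface the whole profile is submerged: γ' = 19.7 − 9.81 = 9.89 kN/m³, so q = γ'·D_f = 14.835 kPa.
q_ult = c·N_c·s_c + q·N_q
     = 105 × 5.14 × 1.3 + 14.835 × 1
     = 701.61 + 14.835 = 716.44 kPa.
q_all = 716.44 / 2.5 = 286.58 kPa.

q_all ≈ 290 kPa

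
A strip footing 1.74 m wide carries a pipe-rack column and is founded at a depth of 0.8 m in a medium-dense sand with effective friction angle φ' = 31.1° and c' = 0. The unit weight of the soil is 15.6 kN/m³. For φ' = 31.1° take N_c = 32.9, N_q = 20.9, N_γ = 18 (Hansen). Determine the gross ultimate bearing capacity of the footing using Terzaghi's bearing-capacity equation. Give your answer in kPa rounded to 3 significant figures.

q_ult ≈ 505 kPa

q = γ·D_f = 15.6 × 0.8 = 12.48 kPa.
q·N_q = 12.48 × 20.9 = 260.83 kPa
0.5·γ·B·N_γ = 0.5 × 15.6 × 1.74 × 18 = 244.3 kPa
q_ult = 260.83 + 244.3 = 505.13 kPa.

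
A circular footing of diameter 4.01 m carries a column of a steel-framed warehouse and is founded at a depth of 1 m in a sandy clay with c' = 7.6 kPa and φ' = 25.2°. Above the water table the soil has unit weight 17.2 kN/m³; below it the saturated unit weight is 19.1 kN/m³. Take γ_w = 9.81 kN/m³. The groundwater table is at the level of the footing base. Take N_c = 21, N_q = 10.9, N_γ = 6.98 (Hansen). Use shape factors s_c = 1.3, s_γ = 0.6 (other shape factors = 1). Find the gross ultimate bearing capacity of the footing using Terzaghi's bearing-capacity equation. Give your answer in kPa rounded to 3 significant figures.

Overburden at base level: q = 17.2 × 1 = 17.2 kPa.
Below the base the soil is submerged, so the ½γBN_γ term uses γ' = 19.1 − 9.81 = 9.29 kN/m³.
Cohesion term c·N_c·s_c = 7.6 × 21 × 1.3 = 207.48 kPa; surcharge term q·N_q = 17.2 × 10.9 = 187.48 kPa; self-weight term 0.5·γ·B·N_γ·s_γ = 0.5 × 9.29 × 4.01 × 6.98 × 0.6 = 78.008 kPa.
q_ult = 207.48 + 187.48 + 78.008 = 472.97 kPa.

q_ult ≈ 473 kPa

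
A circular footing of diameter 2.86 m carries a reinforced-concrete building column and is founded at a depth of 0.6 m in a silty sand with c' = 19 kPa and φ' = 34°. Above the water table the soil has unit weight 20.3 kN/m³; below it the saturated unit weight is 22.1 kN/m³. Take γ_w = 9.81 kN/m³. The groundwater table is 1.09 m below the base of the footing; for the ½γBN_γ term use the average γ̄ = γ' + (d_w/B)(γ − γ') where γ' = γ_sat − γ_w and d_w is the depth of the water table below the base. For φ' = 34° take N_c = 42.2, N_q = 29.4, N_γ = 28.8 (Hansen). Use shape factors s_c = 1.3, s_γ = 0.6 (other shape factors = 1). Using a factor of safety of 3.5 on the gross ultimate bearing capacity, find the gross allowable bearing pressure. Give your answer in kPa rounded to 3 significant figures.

Overburden at base level: q = 20.3 × 0.6 = 12.18 kPa.
The water table is 1.09 m below the base (< B = 2.86 m), so the ½γBN_γ term uses γ̄ = γ' + (d_w/B)(γ − γ') = 12.29 + (1.09/2.86)(20.3 − 12.29) = 15.343 kN/m³.
Cohesion term c·N_c·s_c = 19 × 42.2 × 1.3 = 1042.3 kPa; surcharge term q·N_q = 12.18 × 29.4 = 358.09 kPa; self-weight term 0.5·γ·B·N_γ·s_γ = 0.5 × 15.343 × 2.86 × 28.8 × 0.6 = 379.13 kPa.
q_ult = 1042.3 + 358.09 + 379.13 = 1779.6 kPa.
q_all = 1779.6 / 3.5 = 508.45 kPa.

q_all ≈ 508 kPa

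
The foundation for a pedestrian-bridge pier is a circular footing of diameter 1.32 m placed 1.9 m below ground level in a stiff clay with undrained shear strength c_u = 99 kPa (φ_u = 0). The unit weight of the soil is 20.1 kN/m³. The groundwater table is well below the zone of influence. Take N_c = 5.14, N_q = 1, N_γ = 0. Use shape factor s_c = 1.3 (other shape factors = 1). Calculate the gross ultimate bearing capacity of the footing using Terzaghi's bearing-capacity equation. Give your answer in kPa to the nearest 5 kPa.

q_ult ≈ 700 kPa

q = γ·D_f = 20.1 × 1.9 = 38.19 kPa.
c·N_c·s_c = 99 × 5.14 × 1.3 = 661.52 kPa
q·N_q = 38.19 × 1 = 38.19 kPa
q_ult = 661.52 + 38.19 = 699.71 kPa.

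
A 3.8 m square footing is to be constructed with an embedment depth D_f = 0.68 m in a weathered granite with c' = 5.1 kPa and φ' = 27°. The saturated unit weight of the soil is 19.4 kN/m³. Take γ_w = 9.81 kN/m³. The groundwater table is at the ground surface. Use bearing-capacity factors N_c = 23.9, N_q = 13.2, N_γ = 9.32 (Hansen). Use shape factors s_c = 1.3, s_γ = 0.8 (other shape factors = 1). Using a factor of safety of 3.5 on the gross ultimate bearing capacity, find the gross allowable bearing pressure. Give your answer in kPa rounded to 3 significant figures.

With the water table at the surface the whole profile is submerged: γ' = 19.4 − 9.81 = 9.59 kN/m³, so q = γ'·D_f = 6.5212 kPa; the same γ' applies in the ½γBN_γ term.
q_ult = c·N_c·s_c + q·N_q + 0.5·γ·B·N_γ·s_γ
     = 5.1 × 23.9 × 1.3 + 6.5212 × 13.2 + 0.5 × 9.59 × 3.8 × 9.32 × 0.8
     = 158.46 + 86.08 + 135.86 = 380.39 kPa.
q_all = 380.39 / 3.5 = 108.68 kPa.

q_all ≈ 109 kPa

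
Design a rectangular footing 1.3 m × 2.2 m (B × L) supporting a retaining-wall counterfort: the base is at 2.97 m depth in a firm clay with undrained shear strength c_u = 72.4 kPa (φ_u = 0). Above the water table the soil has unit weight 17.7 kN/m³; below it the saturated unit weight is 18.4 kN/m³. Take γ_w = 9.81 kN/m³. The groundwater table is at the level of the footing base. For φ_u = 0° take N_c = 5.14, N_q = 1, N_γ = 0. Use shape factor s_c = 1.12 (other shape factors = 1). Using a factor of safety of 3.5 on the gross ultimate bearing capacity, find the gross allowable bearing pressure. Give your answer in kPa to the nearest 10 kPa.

q_all ≈ 130 kPa

q = γ·D_f = 17.7 × 2.97 = 52.569 kPa.
c·N_c·s_c = 72.4 × 5.14 × 1.12 = 416.79 kPa
q·N_q = 52.569 × 1 = 52.569 kPa
q_ult = 416.79 + 52.569 = 469.36 kPa.
q_all = 469.36 / 3.5 = 134.1 kPa.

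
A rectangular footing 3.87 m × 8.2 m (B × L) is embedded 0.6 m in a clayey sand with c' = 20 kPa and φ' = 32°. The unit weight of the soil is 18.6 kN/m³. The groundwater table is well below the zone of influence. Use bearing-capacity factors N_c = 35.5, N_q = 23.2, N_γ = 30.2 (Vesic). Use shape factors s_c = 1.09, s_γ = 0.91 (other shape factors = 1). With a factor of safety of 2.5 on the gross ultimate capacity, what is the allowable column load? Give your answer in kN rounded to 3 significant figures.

Effective surcharge at the founding depth q = γ·D_f = 18.6 × 0.6 = 11.16 kPa.
q_ult = c·N_c·s_c + q·N_q + 0.5·γ·B·N_γ·s_γ
     = 20 × 35.5 × 1.09 + 11.16 × 23.2 + 0.5 × 18.6 × 3.87 × 30.2 × 0.91
     = 773.9 + 258.91 + 989.1 = 2021.9 kPa.
Gross allowable pressure q_all = 2021.9 / 2.5 = 808.77 kPa.
Footing area = 31.734 m², so allowable column load = 808.77 × 31.734 = 25665 kN.

P_all ≈ 25700 kN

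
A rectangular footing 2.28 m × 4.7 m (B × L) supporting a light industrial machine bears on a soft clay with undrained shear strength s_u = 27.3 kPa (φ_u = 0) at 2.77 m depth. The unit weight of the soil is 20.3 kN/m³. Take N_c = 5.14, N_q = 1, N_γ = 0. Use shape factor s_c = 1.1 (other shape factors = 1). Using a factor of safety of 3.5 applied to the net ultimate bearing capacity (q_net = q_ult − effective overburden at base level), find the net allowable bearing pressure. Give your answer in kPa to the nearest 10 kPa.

q_all(net) ≈ 40 kPa

q = γ·D_f = 20.3 × 2.77 = 56.231 kPa.
c·N_c·s_c = 27.3 × 5.14 × 1.1 = 154.35 kPa
q·N_q = 56.231 × 1 = 56.231 kPa
q_ult = 154.35 + 56.231 = 210.59 kPa.
Net ultimate: q_net = 210.59 − 56.231 = 154.35 kPa.
q_all(net) = 154.35 / 3.5 = 44.101 kPa.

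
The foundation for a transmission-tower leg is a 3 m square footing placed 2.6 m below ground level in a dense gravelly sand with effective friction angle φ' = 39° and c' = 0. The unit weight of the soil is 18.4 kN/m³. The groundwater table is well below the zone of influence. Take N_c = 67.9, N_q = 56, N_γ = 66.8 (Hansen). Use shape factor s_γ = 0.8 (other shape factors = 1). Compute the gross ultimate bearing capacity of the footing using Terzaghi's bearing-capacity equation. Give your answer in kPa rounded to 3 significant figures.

Overburden at base level: q = 18.4 × 2.6 = 47.84 kPa.
Surcharge term q·N_q = 47.84 × 56 = 2679 kPa; self-weight term 0.5·γ·B·N_γ·s_γ = 0.5 × 18.4 × 3 × 66.8 × 0.8 = 1474.9 kPa.
q_ult = 2679 + 1474.9 = 4154 kPa.

q_ult ≈ 4150 kPa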